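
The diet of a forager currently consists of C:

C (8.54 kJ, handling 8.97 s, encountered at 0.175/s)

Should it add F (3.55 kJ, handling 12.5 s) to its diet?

Current rate: (0.175×8.54)/(1 + 0.175×8.97) = 0.5816 kJ/s.
F: E/h = 3.55/12.5 = 0.284 kJ/s.
Since 0.284 < R, time spent handling F is better spent searching.

No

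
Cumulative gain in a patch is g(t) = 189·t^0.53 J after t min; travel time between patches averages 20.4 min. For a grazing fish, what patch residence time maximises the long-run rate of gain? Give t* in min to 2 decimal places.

Optimal t* satisfies g'(t*) = g(t*)/(T + t*).
g'(t) = 0.53·189·t^-0.47. Setting 0.53·189·t^-0.47 = 189·t^0.53/(20.4+t) gives 0.53(20.4+t) = t, so 0.47·t = 0.53×20.4.
t* = 0.53×20.4/0.47 = 23 min.

23.00 min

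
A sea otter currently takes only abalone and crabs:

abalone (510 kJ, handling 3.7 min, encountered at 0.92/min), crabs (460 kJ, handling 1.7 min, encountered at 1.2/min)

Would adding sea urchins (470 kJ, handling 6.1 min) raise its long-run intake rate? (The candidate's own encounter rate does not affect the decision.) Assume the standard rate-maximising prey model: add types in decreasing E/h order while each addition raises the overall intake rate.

On abalone and crabs alone, R = ΣλE/(1+Σλh) = 1021/6.444 = 158.5 kJ/min.
sea urchins: E/h = 470/6.1 = 77.05 kJ/min.
77.05 < 158.5, so adding sea urchins would lower the average — exclude it.

No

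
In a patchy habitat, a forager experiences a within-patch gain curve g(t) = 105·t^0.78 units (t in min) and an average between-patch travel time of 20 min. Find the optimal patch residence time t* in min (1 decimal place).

70.9 min

Optimal t* satisfies g'(t*) = g(t*)/(T + t*).
g'(t) = 0.78·105·t^-0.22. Setting 0.78·105·t^-0.22 = 105·t^0.78/(20+t) gives 0.78(20+t) = t, so 0.22·t = 0.78×20.
t* = 0.78×20/0.22 = 70.91 min.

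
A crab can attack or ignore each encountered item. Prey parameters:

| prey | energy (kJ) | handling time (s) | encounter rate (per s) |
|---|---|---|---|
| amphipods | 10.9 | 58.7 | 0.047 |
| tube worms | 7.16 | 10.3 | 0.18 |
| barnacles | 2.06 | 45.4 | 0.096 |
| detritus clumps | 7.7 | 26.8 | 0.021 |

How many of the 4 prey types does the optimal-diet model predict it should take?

Rank by E/h (kJ/s): tube worms 0.695, detritus clumps 0.287, amphipods 0.186, barnacles 0.0454. Include each in turn until the next type's E/h falls below the running intake rate.
Rate on top 1: 0.4516. detritus clumps: 0.287 < 0.4516 → exclude; stop.
Optimal diet: tube worms — 1 of 4 types.

1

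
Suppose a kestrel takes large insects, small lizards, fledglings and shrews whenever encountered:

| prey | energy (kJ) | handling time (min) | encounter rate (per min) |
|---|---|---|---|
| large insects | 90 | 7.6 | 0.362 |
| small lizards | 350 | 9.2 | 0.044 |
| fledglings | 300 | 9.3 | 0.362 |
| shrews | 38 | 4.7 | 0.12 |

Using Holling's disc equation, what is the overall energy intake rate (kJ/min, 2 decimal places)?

19.93 kJ/min

R = (0.362×90 + 0.044×350 + 0.362×300 + 0.12×38) / (1 + 0.362×7.6 + 0.044×9.2 + 0.362×9.3 + 0.12×4.7) = 161.1/8.087 = 19.93 kJ/min.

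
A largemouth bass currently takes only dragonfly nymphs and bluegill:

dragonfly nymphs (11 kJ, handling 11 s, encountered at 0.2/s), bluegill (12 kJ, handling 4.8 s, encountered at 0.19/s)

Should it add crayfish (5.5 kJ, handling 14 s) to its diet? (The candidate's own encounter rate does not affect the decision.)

No

On dragonfly nymphs and bluegill alone, R = ΣλE/(1+Σλh) = 4.48/4.112 = 1.089 kJ/s.
crayfish: E/h = 5.5/14 = 0.3929 kJ/s.
0.3929 < 1.089, so adding crayfish would lower the average — exclude it.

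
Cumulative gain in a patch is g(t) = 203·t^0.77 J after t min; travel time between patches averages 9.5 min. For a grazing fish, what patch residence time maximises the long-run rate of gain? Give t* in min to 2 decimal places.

31.80 min

Maximise g(t)/(T+t): set derivative to zero → g'(t)(T+t) = g(t).
g'(t) = 0.77·203·t^-0.23. Setting 0.77·203·t^-0.23 = 203·t^0.77/(9.5+t) gives 0.77(9.5+t) = t, so 0.23·t = 0.77×9.5.
t* = 0.77×9.5/0.23 = 31.8 min.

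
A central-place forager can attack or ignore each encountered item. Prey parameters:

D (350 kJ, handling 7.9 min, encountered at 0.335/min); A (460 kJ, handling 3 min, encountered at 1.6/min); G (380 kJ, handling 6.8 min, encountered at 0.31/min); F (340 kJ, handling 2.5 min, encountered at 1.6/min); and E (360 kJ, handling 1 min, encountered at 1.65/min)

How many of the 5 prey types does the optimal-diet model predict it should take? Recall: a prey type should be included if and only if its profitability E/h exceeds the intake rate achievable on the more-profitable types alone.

1

Profitabilities (E/h, kJ/min): E 360, A 153, F 136, G 55.9, D 44.3. Add prey in this order while the next type's profitability exceeds the intake rate on those already taken.
Rate on top 1: 224.2. A: 153 < 224.2 → exclude; stop.
Optimal diet: E — 1 of 5 types.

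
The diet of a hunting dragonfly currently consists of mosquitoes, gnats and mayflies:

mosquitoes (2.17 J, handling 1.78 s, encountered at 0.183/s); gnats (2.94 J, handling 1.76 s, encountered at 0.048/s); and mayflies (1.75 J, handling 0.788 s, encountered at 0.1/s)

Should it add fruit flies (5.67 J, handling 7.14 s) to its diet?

Yes

Current rate: (0.183×2.17 + 0.048×2.94 + 0.1×1.75)/(1 + 0.183×1.78 + 0.048×1.76 + 0.1×0.788) = 0.479 J/s.
fruit flies: E/h = 5.67/7.14 = 0.7941 J/s.
0.7941 > 0.479, so adding fruit flies raises the average — include it.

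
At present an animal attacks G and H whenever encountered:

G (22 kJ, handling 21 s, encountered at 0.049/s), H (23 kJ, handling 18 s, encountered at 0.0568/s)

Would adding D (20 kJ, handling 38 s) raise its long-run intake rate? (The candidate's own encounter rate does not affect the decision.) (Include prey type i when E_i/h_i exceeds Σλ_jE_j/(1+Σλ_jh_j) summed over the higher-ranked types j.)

On G and H alone, R = ΣλE/(1+Σλh) = 2.384/3.051 = 0.7814 kJ/s.
D: E/h = 20/38 = 0.5263 kJ/s.
Since 0.5263 < R, time spent handling D is better spent searching.

No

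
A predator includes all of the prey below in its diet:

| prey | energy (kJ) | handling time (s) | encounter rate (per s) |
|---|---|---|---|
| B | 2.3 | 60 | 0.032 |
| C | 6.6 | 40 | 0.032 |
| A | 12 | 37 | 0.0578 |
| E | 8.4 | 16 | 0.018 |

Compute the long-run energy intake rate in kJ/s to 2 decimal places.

0.17 kJ/s

R = (0.032×2.3 + 0.032×6.6 + 0.0578×12 + 0.018×8.4) / (1 + 0.032×60 + 0.032×40 + 0.0578×37 + 0.018×16) = 1.13/6.627 = 0.1705 kJ/s.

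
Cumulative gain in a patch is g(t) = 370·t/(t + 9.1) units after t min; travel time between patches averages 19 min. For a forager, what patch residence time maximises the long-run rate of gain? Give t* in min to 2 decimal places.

Maximise g(t)/(T+t): set derivative to zero → g'(t)(T+t) = g(t).
g'(t) = 370·9.1/(t + 9.1)². Setting 370·9.1/(t+9.1)² = 370t/[(t+9.1)(19+t)] gives 9.1(19+t) = t(t+9.1), so t² = 9.1×19 = 172.9.
t* = √172.9 = 13.15 min.

13.15 min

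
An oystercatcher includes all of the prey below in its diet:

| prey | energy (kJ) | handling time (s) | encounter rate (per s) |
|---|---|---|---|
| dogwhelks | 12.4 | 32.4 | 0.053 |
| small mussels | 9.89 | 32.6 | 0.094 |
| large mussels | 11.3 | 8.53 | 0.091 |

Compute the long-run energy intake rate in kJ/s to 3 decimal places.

Energy encountered per unit search time: 0.053×12.4 + 0.094×9.89 + 0.091×11.3 = 2.615 kJ/s.
Handling time per unit search time: 0.053×32.4 + 0.094×32.6 + 0.091×8.53 = 5.558.
Rate = 2.615/(1 + 5.558) = 0.3988 kJ/s.

0.399 kJ/s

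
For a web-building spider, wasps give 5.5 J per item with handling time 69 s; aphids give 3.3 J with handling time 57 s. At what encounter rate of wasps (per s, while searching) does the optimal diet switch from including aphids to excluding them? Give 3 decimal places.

Drop aphids once their profitability E₂/h₂ falls below the rate achievable on wasps alone: E₂/h₂ = λE₁/(1 + λh₁).
Solve for λ: λE₁h₂ = E₂(1 + λh₁) → λ(E₁h₂ − E₂h₁) = E₂ → λ = E₂/(E₁h₂ − E₂h₁).
λ = 3.3/(5.5×57 − 3.3×69) = 3.3/85.8 = 0.03846 per s.

0.038 per s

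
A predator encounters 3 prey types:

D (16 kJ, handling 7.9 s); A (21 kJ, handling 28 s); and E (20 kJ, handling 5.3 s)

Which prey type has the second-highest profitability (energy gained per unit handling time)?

Profitability E/h (kJ/s): D = 16/7.9 = 2.03, A = 21/28 = 0.75, E = 20/5.3 = 3.77.
Ranked: E > D > A.

D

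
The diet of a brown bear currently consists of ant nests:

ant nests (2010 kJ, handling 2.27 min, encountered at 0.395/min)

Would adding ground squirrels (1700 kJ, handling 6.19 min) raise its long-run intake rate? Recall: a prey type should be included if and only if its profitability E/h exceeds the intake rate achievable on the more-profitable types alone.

Intake rate on the current diet: R = (0.395×2010) / (1 + 0.395×2.27) = 794/1.897 = 418.6 kJ/min.
Profitability of ground squirrels: 1700/6.19 = 274.6 kJ/min.
274.6 < 418.6, so adding ground squirrels would lower the average — exclude it.

No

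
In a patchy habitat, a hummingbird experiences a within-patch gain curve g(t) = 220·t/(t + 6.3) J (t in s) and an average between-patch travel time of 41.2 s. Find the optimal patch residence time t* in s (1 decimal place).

16.1 s

By the marginal value theorem, leave when the instantaneous gain rate g'(t) equals the habitat-wide average g(t)/(T + t).
g'(t) = 220·6.3/(t + 6.3)². Setting 220·6.3/(t+6.3)² = 220t/[(t+6.3)(41.2+t)] gives 6.3(41.2+t) = t(t+6.3), so t² = 6.3×41.2 = 259.6.
t* = √259.6 = 16.11 s.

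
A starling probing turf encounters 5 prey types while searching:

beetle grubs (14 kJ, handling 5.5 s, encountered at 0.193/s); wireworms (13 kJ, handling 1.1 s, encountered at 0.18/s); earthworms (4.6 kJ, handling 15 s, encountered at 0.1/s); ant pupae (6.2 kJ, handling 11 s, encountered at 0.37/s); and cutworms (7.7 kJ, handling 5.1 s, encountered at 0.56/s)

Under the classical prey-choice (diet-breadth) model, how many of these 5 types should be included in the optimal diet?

Rank by E/h (kJ/s): wireworms 11.8, beetle grubs 2.55, cutworms 1.51, ant pupae 0.564, earthworms 0.307. Include each in turn until the next type's E/h falls below the running intake rate.
Rate on top 1: 1.953. beetle grubs: 2.55 > 1.953 → include.
Rate on top 2: 2.231. cutworms: 1.51 < 2.231 → exclude; stop.
Optimal diet: wireworms, beetle grubs — 2 of 5 types.

2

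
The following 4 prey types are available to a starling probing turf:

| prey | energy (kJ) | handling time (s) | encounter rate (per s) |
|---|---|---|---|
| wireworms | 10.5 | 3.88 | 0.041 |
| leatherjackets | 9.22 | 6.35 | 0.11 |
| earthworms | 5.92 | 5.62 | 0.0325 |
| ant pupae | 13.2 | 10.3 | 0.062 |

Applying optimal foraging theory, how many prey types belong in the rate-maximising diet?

Rank by E/h (kJ/s): wireworms 2.71, leatherjackets 1.45, ant pupae 1.28, earthworms 1.05. Include each in turn until the next type's E/h falls below the running intake rate.
Rate on top 1: 0.3714. leatherjackets: 1.45 > 0.3714 → include.
Rate on top 2: 0.7777. ant pupae: 1.28 > 0.7777 → include.
Rate on top 3: 0.9066. earthworms: 1.05 > 0.9066 → include.
Optimal diet: wireworms, leatherjackets, ant pupae, earthworms — 4 of 4 types.

4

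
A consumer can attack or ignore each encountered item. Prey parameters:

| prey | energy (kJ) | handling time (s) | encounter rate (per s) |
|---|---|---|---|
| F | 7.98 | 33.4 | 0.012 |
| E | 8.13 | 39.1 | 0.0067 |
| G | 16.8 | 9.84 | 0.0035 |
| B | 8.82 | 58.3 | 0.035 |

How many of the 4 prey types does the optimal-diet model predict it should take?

Profitabilities (E/h, kJ/s): G 1.71, F 0.239, E 0.208, B 0.151. Add prey in this order while the next type's profitability exceeds the intake rate on those already taken.
Rate on top 1: 0.05684. F: 0.239 > 0.05684 → include.
Rate on top 2: 0.1077. E: 0.208 > 0.1077 → include.
Rate on top 3: 0.1232. B: 0.151 > 0.1232 → include.
Optimal diet: G, F, E, B — 4 of 4 types.

4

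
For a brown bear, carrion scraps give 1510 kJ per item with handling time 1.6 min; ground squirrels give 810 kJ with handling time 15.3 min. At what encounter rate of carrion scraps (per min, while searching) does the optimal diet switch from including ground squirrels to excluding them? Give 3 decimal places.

Drop ground squirrels once their profitability E₂/h₂ falls below the rate achievable on carrion scraps alone: E₂/h₂ = λE₁/(1 + λh₁).
Solve for λ: λE₁h₂ = E₂(1 + λh₁) → λ(E₁h₂ − E₂h₁) = E₂ → λ = E₂/(E₁h₂ − E₂h₁).
λ = 810/(1510×15.3 − 810×1.6) = 810/2.181e+04 = 0.03714 per min.

0.037 per min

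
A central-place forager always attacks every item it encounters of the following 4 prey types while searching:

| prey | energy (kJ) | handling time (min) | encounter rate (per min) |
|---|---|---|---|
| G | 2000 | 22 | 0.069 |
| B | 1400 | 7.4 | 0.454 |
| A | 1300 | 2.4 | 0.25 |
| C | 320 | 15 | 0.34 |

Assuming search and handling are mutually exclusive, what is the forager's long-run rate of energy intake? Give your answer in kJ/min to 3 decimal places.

R = Σλ_iE_i / (1 + Σλ_ih_i)
Numerator: 0.069×2000 + 0.454×1400 + 0.25×1300 + 0.34×320 = 1207
Denominator: 1 + 0.069×22 + 0.454×7.4 + 0.25×2.4 + 0.34×15 = 11.58
R = 1207/11.58 = 104.3 kJ/min

104.288 kJ/min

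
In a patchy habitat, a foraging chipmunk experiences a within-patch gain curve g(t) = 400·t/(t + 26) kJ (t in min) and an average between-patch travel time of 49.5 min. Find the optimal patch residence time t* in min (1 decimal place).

35.9 min

Maximise g(t)/(T+t): set derivative to zero → g'(t)(T+t) = g(t).
g'(t) = 400·26/(t + 26)². Setting 400·26/(t+26)² = 400t/[(t+26)(49.5+t)] gives 26(49.5+t) = t(t+26), so t² = 26×49.5 = 1287.
t* = √1287 = 35.87 min.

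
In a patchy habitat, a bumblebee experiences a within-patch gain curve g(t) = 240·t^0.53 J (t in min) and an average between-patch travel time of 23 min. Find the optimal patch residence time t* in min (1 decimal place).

25.9 min

By the marginal value theorem, leave when the instantaneous gain rate g'(t) equals the habitat-wide average g(t)/(T + t).
g'(t) = 0.53·240·t^-0.47. Setting 0.53·240·t^-0.47 = 240·t^0.53/(23+t) gives 0.53(23+t) = t, so 0.47·t = 0.53×23.
t* = 0.53×23/0.47 = 25.94 min.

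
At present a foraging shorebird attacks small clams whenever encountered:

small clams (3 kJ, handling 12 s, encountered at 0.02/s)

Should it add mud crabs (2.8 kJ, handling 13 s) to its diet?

On small clams alone, R = ΣλE/(1+Σλh) = 0.06/1.24 = 0.04839 kJ/s.
mud crabs: E/h = 2.8/13 = 0.2154 kJ/s.
0.2154 > 0.04839, so adding mud crabs raises the average — include it.

Yes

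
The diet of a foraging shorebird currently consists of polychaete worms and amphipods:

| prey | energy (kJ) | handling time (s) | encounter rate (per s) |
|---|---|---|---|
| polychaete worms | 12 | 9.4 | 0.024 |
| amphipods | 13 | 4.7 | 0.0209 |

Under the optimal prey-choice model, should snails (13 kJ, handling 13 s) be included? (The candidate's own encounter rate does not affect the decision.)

Intake rate on the current diet: R = (0.024×12 + 0.0209×13) / (1 + 0.024×9.4 + 0.0209×4.7) = 0.5597/1.324 = 0.4228 kJ/s.
Profitability of snails: 13/13 = 1 kJ/s.
Since 1 > R, including snails increases the long-run rate.

Yes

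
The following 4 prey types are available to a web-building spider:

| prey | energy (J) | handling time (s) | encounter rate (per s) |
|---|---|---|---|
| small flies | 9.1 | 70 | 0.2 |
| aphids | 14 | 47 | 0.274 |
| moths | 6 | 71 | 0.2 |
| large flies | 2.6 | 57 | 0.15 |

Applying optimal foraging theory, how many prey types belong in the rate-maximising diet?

E/h in descending order: aphids 0.298, small flies 0.13, moths 0.0845, large flies 0.0456 J/s. The optimal diet is the largest prefix of this list for which every included type satisfies E_i/h_i > R on the types above it.
Rate on top 1: 0.2764. small flies: 0.13 < 0.2764 → exclude; stop.
Optimal diet: aphids — 1 of 4 types.

1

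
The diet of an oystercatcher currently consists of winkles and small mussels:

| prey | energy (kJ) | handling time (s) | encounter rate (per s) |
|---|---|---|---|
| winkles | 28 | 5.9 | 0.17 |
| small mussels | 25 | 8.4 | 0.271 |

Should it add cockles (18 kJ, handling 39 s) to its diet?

No

Current rate: (0.17×28 + 0.271×25)/(1 + 0.17×5.9 + 0.271×8.4) = 2.695 kJ/s.
Profitability of cockles: 18/39 = 0.4615 kJ/s.
Since 0.4615 < R, time spent handling cockles is better spent searching.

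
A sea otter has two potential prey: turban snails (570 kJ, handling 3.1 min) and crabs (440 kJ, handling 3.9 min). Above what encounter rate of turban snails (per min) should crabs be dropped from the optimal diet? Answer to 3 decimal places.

0.512 per min

The zero-one rule: include crabs iff E₂/h₂ > λE₁/(1+λh₁). Equality gives the switch point.
λE₁h₂ = E₂ + λE₂h₁ ⇒ λ = E₂/(E₁h₂ − E₂h₁) = 440/(2223 − 1364) = 0.5122 per min.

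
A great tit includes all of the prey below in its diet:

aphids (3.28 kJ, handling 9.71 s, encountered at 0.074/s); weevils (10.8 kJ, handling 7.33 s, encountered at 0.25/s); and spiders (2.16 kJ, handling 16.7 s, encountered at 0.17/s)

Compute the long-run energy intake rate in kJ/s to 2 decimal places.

R = Σλ_iE_i / (1 + Σλ_ih_i)
Numerator: 0.074×3.28 + 0.25×10.8 + 0.17×2.16 = 3.31
Denominator: 1 + 0.074×9.71 + 0.25×7.33 + 0.17×16.7 = 6.39
R = 3.31/6.39 = 0.518 kJ/s

0.52 kJ/s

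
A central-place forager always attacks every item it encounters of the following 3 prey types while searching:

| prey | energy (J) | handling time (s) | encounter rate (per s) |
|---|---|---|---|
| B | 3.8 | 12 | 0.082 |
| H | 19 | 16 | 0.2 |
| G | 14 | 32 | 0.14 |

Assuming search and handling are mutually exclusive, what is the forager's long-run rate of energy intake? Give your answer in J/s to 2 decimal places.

0.63 J/s

R = Σλ_iE_i / (1 + Σλ_ih_i)
Numerator: 0.082×3.8 + 0.2×19 + 0.14×14 = 6.072
Denominator: 1 + 0.082×12 + 0.2×16 + 0.14×32 = 9.664
R = 6.072/9.664 = 0.6283 J/s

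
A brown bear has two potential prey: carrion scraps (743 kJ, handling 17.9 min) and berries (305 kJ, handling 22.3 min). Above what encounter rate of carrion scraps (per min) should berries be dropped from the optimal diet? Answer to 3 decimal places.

The zero-one rule: include berries iff E₂/h₂ > λE₁/(1+λh₁). Equality gives the switch point.
λE₁h₂ = E₂ + λE₂h₁ ⇒ λ = E₂/(E₁h₂ − E₂h₁) = 305/(1.657e+04 − 5460) = 0.02745 per min.

0.027 per min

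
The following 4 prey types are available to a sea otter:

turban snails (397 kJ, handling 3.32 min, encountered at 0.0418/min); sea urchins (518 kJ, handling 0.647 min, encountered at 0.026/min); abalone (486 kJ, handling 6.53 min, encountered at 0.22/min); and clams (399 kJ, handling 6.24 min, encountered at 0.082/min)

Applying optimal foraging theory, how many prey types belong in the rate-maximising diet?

4

Profitabilities (E/h, kJ/min): sea urchins 801, turban snails 120, abalone 74.4, clams 63.9. Add prey in this order while the next type's profitability exceeds the intake rate on those already taken.
Rate on top 1: 13.25. turban snails: 120 > 13.25 → include.
Rate on top 2: 26.01. abalone: 74.4 > 26.01 → include.
Rate on top 3: 52.84. clams: 63.9 > 52.84 → include.
Optimal diet: sea urchins, turban snails, abalone, clams — 4 of 4 types.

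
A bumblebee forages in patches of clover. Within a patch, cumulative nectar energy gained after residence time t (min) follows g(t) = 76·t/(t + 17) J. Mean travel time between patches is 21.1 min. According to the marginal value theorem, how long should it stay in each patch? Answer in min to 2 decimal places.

18.94 min

Optimal t* satisfies g'(t*) = g(t*)/(T + t*).
g'(t) = 76·17/(t + 17)². Setting 76·17/(t+17)² = 76t/[(t+17)(21.1+t)] gives 17(21.1+t) = t(t+17), so t² = 17×21.1 = 358.7.
t* = √358.7 = 18.94 min.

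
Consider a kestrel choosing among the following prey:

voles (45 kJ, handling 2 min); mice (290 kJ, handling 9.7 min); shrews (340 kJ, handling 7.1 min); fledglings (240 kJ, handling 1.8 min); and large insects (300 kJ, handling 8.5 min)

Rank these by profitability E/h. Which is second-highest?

In descending order of E/h:
fledglings: 240/1.8 = 133 kJ/min
shrews: 340/7.1 = 47.9 kJ/min
large insects: 300/8.5 = 35.3 kJ/min
mice: 290/9.7 = 29.9 kJ/min
voles: 45/2 = 22.5 kJ/min

shrews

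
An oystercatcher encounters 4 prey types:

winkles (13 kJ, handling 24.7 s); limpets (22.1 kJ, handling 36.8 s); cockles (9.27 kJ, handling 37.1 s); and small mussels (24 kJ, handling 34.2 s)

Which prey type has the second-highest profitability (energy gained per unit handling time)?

limpets

In descending order of E/h:
small mussels: 24/34.2 = 0.702 kJ/s
limpets: 22.1/36.8 = 0.601 kJ/s
winkles: 13/24.7 = 0.526 kJ/s
cockles: 9.27/37.1 = 0.25 kJ/s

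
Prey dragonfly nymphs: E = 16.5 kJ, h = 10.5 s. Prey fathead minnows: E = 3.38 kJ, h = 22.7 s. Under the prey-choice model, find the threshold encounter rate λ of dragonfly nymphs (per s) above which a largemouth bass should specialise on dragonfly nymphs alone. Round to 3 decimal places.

0.010 per s

At the threshold, the rate on dragonfly nymphs alone equals the profitability of fathead minnows: λ·16.5/(1 + λ·10.5) = 3.38/22.7 = 0.1489.
Rearranging, λ(16.5 − 0.1489×10.5) = 0.1489, so λ = 0.1489/14.94 = 0.009969 per s.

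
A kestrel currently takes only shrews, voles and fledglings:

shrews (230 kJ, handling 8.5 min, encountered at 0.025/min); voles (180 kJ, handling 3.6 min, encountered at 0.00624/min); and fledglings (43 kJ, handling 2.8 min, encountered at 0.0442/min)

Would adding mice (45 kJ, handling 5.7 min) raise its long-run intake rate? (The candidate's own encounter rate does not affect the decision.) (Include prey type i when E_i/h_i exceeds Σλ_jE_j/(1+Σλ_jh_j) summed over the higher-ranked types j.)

Intake rate on the current diet: R = (0.025×230 + 0.00624×180 + 0.0442×43) / (1 + 0.025×8.5 + 0.00624×3.6 + 0.0442×2.8) = 8.774/1.359 = 6.457 kJ/min.
mice: E/h = 45/5.7 = 7.895 kJ/min.
Since 7.895 > R, including mice increases the long-run rate.

Yes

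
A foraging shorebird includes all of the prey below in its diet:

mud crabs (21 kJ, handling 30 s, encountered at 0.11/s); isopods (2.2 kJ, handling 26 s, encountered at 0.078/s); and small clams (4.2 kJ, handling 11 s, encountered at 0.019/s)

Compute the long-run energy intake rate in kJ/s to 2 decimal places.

0.39 kJ/s

R = (0.11×21 + 0.078×2.2 + 0.019×4.2) / (1 + 0.11×30 + 0.078×26 + 0.019×11) = 2.561/6.537 = 0.3918 kJ/s.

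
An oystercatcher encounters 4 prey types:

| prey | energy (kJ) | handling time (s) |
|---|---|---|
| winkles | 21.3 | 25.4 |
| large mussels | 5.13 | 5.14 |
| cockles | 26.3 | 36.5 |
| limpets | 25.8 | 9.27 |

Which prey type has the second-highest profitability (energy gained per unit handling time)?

large mussels

Profitability E/h (kJ/s): winkles = 21.3/25.4 = 0.839, large mussels = 5.13/5.14 = 0.998, cockles = 26.3/36.5 = 0.721, limpets = 25.8/9.27 = 2.78.
Ranked: limpets > large mussels > winkles > cockles.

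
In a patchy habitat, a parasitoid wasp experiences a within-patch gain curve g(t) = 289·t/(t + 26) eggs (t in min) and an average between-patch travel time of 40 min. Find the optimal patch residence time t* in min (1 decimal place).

32.2 min

Optimal t* satisfies g'(t*) = g(t*)/(T + t*).
g'(t) = 289·26/(t + 26)². Setting 289·26/(t+26)² = 289t/[(t+26)(40+t)] gives 26(40+t) = t(t+26), so t² = 26×40 = 1040.
t* = √1040 = 32.25 min.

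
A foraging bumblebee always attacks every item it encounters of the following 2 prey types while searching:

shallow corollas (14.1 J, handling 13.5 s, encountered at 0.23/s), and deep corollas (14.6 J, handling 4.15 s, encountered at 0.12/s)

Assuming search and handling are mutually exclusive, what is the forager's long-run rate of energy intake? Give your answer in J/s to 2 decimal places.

Energy encountered per unit search time: 0.23×14.1 + 0.12×14.6 = 4.995 J/s.
Handling time per unit search time: 0.23×13.5 + 0.12×4.15 = 3.603.
Rate = 4.995/(1 + 3.603) = 1.085 J/s.

1.09 J/s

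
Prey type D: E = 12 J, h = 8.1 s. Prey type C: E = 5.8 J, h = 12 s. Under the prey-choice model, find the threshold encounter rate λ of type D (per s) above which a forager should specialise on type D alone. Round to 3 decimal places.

Drop type C once their profitability E₂/h₂ falls below the rate achievable on type D alone: E₂/h₂ = λE₁/(1 + λh₁).
Solve for λ: λE₁h₂ = E₂(1 + λh₁) → λ(E₁h₂ − E₂h₁) = E₂ → λ = E₂/(E₁h₂ − E₂h₁).
λ = 5.8/(12×12 − 5.8×8.1) = 5.8/97.02 = 0.05978 per s.

0.060 per s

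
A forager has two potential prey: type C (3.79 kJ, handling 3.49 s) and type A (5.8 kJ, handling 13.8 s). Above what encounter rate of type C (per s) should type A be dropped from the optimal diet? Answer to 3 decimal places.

0.181 per s

The zero-one rule: include type A iff E₂/h₂ > λE₁/(1+λh₁). Equality gives the switch point.
λE₁h₂ = E₂ + λE₂h₁ ⇒ λ = E₂/(E₁h₂ − E₂h₁) = 5.8/(52.3 − 20.24) = 0.1809 per s.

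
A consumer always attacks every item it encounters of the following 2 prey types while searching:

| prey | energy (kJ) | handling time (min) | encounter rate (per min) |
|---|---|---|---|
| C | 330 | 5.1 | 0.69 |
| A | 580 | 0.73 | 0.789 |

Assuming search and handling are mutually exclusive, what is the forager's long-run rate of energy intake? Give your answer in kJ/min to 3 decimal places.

134.509 kJ/min

R = (0.69×330 + 0.789×580) / (1 + 0.69×5.1 + 0.789×0.73) = 685.3/5.095 = 134.5 kJ/min.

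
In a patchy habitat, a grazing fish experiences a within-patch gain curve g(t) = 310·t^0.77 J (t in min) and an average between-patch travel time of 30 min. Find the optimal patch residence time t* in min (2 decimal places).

100.43 min

Optimal t* satisfies g'(t*) = g(t*)/(T + t*).
g'(t) = 0.77·310·t^-0.23. Setting 0.77·310·t^-0.23 = 310·t^0.77/(30+t) gives 0.77(30+t) = t, so 0.23·t = 0.77×30.
t* = 0.77×30/0.23 = 100.4 min.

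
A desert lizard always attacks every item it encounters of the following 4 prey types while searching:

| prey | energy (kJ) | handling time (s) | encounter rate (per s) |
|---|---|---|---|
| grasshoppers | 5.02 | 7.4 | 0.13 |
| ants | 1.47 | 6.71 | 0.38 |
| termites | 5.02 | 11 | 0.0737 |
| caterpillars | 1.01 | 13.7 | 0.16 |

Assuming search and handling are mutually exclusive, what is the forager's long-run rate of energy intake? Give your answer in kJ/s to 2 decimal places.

0.23 kJ/s

Energy encountered per unit search time: 0.13×5.02 + 0.38×1.47 + 0.0737×5.02 + 0.16×1.01 = 1.743 kJ/s.
Handling time per unit search time: 0.13×7.4 + 0.38×6.71 + 0.0737×11 + 0.16×13.7 = 6.514.
Rate = 1.743/(1 + 6.514) = 0.2319 kJ/s.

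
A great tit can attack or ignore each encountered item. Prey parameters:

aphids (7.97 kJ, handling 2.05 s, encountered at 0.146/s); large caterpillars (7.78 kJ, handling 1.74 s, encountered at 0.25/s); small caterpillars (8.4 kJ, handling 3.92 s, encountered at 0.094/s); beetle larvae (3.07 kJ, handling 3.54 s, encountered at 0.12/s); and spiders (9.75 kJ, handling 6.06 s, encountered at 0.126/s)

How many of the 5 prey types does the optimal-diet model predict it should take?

Profitabilities (E/h, kJ/s): large caterpillars 4.47, aphids 3.89, small caterpillars 2.14, spiders 1.61, beetle larvae 0.867. Add prey in this order while the next type's profitability exceeds the intake rate on those already taken.
Rate on top 1: 1.355. aphids: 3.89 > 1.355 → include.
Rate on top 2: 1.792. small caterpillars: 2.14 > 1.792 → include.
Rate on top 3: 1.854. spiders: 1.61 < 1.854 → exclude; stop.
Optimal diet: large caterpillars, aphids, small caterpillars — 3 of 5 types.

3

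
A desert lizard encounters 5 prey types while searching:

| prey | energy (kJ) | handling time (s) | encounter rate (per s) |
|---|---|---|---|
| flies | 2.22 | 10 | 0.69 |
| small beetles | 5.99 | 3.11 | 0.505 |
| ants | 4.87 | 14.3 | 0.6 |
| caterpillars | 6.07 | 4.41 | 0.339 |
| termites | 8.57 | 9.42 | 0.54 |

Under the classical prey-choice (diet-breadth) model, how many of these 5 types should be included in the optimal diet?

Rank by E/h (kJ/s): small beetles 1.93, caterpillars 1.38, termites 0.91, ants 0.341, flies 0.222. Include each in turn until the next type's E/h falls below the running intake rate.
Rate on top 1: 1.177. caterpillars: 1.38 > 1.177 → include.
Rate on top 2: 1.25. termites: 0.91 < 1.25 → exclude; stop.
Optimal diet: small beetles, caterpillars — 2 of 5 types.

2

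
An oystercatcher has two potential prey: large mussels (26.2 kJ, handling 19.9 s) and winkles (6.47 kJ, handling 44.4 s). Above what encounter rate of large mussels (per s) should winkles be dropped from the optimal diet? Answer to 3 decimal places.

0.006 per s

The zero-one rule: include winkles iff E₂/h₂ > λE₁/(1+λh₁). Equality gives the switch point.
λE₁h₂ = E₂ + λE₂h₁ ⇒ λ = E₂/(E₁h₂ − E₂h₁) = 6.47/(1163 − 128.8) = 0.006254 per s.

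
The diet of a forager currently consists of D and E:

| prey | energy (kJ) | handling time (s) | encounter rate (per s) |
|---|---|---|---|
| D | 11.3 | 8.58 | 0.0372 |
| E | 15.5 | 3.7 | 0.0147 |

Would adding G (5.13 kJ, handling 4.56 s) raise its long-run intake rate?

Current rate: (0.0372×11.3 + 0.0147×15.5)/(1 + 0.0372×8.58 + 0.0147×3.7) = 0.4719 kJ/s.
G: E/h = 5.13/4.56 = 1.125 kJ/s.
Since 1.125 > R, including G increases the long-run rate.

Yes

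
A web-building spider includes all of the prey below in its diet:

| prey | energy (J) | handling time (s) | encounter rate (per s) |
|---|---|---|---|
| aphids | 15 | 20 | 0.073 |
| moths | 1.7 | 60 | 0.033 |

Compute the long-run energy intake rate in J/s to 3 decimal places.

0.259 J/s

R = Σλ_iE_i / (1 + Σλ_ih_i)
Numerator: 0.073×15 + 0.033×1.7 = 1.151
Denominator: 1 + 0.073×20 + 0.033×60 = 4.44
R = 1.151/4.44 = 0.2593 J/s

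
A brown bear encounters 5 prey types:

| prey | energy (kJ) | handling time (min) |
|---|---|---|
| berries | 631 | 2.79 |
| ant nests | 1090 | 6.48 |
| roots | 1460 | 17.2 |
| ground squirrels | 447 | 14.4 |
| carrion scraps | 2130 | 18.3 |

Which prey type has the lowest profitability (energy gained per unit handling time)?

ground squirrels

In descending order of E/h:
berries: 631/2.79 = 226 kJ/min
ant nests: 1090/6.48 = 168 kJ/min
carrion scraps: 2130/18.3 = 116 kJ/min
roots: 1460/17.2 = 84.9 kJ/min
ground squirrels: 447/14.4 = 31 kJ/min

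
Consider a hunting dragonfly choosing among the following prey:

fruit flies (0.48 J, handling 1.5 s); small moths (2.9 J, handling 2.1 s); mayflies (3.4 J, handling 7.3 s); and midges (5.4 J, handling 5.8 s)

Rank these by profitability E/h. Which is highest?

small moths

Profitability E/h (J/s): fruit flies = 0.48/1.5 = 0.32, small moths = 2.9/2.1 = 1.38, mayflies = 3.4/7.3 = 0.466, midges = 5.4/5.8 = 0.931.
Ranked: small moths > midges > mayflies > fruit flies.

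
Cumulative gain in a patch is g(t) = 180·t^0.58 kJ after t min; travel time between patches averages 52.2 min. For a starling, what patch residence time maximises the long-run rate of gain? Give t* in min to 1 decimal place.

By the marginal value theorem, leave when the instantaneous gain rate g'(t) equals the habitat-wide average g(t)/(T + t).
g'(t) = 0.58·180·t^-0.42. Setting 0.58·180·t^-0.42 = 180·t^0.58/(52.2+t) gives 0.58(52.2+t) = t, so 0.42·t = 0.58×52.2.
t* = 0.58×52.2/0.42 = 72.09 min.

72.1 min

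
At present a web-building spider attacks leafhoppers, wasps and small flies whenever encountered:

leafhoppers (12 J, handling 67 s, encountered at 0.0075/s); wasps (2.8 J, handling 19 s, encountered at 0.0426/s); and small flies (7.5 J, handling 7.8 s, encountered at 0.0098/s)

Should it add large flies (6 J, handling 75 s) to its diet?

On leafhoppers, wasps and small flies alone, R = ΣλE/(1+Σλh) = 0.2828/2.388 = 0.1184 J/s.
large flies: E/h = 6/75 = 0.08 J/s.
0.08 < 0.1184, so adding large flies would lower the average — exclude it.

No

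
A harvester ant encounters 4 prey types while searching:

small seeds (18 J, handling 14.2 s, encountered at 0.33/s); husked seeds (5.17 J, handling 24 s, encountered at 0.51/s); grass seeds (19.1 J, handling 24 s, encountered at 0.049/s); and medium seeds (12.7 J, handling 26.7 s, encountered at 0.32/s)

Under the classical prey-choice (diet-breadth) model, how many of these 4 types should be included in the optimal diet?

1

Profitabilities (E/h, J/s): small seeds 1.27, grass seeds 0.796, medium seeds 0.476, husked seeds 0.215. Add prey in this order while the next type's profitability exceeds the intake rate on those already taken.
Rate on top 1: 1.045. grass seeds: 0.796 < 1.045 → exclude; stop.
Optimal diet: small seeds — 1 of 4 types.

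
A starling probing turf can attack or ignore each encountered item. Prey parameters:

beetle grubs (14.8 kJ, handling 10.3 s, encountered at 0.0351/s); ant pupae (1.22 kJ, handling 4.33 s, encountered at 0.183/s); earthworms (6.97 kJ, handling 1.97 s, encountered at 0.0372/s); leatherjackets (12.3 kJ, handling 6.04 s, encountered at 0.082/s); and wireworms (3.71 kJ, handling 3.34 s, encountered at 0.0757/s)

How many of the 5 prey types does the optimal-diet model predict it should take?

4

E/h in descending order: earthworms 3.54, leatherjackets 2.04, beetle grubs 1.44, wireworms 1.11, ant pupae 0.282 kJ/s. The optimal diet is the largest prefix of this list for which every included type satisfies E_i/h_i > R on the types above it.
Rate on top 1: 0.2416. leatherjackets: 2.04 > 0.2416 → include.
Rate on top 2: 0.8083. beetle grubs: 1.44 > 0.8083 → include.
Rate on top 3: 0.9261. wireworms: 1.11 > 0.9261 → include.
Rate on top 4: 0.9474. ant pupae: 0.282 < 0.9474 → exclude; stop.
Optimal diet: earthworms, leatherjackets, beetle grubs, wireworms — 4 of 5 types.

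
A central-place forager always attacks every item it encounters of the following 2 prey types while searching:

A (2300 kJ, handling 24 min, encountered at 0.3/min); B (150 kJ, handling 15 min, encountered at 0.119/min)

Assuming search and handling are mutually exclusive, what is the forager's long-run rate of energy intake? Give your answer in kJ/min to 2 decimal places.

70.89 kJ/min

Energy encountered per unit search time: 0.3×2300 + 0.119×150 = 707.9 kJ/min.
Handling time per unit search time: 0.3×24 + 0.119×15 = 8.985.
Rate = 707.9/(1 + 8.985) = 70.89 kJ/min.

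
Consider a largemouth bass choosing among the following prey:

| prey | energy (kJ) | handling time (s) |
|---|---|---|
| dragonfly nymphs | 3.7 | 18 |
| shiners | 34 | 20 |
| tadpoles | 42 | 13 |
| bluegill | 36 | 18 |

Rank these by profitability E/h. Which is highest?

In descending order of E/h:
tadpoles: 42/13 = 3.23 kJ/s
bluegill: 36/18 = 2 kJ/s
shiners: 34/20 = 1.7 kJ/s
dragonfly nymphs: 3.7/18 = 0.206 kJ/s

tadpoles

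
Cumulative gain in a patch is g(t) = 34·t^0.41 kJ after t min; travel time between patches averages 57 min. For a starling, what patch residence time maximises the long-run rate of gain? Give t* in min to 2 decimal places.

Maximise g(t)/(T+t): set derivative to zero → g'(t)(T+t) = g(t).
g'(t) = 0.41·34·t^-0.59. Setting 0.41·34·t^-0.59 = 34·t^0.41/(57+t) gives 0.41(57+t) = t, so 0.59·t = 0.41×57.
t* = 0.41×57/0.59 = 39.61 min.

39.61 min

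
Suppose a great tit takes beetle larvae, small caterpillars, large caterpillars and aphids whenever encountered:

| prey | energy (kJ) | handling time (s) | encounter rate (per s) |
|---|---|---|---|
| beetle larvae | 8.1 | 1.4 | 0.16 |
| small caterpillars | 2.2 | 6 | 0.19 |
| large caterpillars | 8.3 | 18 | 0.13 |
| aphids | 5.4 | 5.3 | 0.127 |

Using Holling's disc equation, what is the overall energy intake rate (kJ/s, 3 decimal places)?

R = Σλ_iE_i / (1 + Σλ_ih_i)
Numerator: 0.16×8.1 + 0.19×2.2 + 0.13×8.3 + 0.127×5.4 = 3.479
Denominator: 1 + 0.16×1.4 + 0.19×6 + 0.13×18 + 0.127×5.3 = 5.377
R = 3.479/5.377 = 0.647 kJ/s

0.647 kJ/s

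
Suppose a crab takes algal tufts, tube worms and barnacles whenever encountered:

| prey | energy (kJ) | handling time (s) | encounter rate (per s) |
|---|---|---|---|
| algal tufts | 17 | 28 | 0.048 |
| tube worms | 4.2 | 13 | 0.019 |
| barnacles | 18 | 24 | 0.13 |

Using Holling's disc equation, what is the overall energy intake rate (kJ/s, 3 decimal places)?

0.567 kJ/s

Energy encountered per unit search time: 0.048×17 + 0.019×4.2 + 0.13×18 = 3.236 kJ/s.
Handling time per unit search time: 0.048×28 + 0.019×13 + 0.13×24 = 4.711.
Rate = 3.236/(1 + 4.711) = 0.5666 kJ/s.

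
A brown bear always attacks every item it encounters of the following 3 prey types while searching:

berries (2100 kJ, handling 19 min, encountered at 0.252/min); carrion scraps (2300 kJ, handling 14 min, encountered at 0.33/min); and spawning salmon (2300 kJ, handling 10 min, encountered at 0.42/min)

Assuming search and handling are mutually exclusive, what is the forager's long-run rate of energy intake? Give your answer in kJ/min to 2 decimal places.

154.31 kJ/min

R = (0.252×2100 + 0.33×2300 + 0.42×2300) / (1 + 0.252×19 + 0.33×14 + 0.42×10) = 2254/14.61 = 154.3 kJ/min.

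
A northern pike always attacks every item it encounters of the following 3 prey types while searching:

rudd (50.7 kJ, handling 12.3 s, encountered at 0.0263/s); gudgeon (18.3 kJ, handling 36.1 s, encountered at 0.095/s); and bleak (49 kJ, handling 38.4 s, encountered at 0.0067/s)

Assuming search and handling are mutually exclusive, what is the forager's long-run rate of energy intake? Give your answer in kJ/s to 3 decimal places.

R = Σλ_iE_i / (1 + Σλ_ih_i)
Numerator: 0.0263×50.7 + 0.095×18.3 + 0.0067×49 = 3.4
Denominator: 1 + 0.0263×12.3 + 0.095×36.1 + 0.0067×38.4 = 5.01
R = 3.4/5.01 = 0.6786 kJ/s

0.679 kJ/s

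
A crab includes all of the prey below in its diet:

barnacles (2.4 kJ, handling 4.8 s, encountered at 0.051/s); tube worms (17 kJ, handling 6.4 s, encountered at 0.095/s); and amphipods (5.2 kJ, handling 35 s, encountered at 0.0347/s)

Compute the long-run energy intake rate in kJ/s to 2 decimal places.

R = Σλ_iE_i / (1 + Σλ_ih_i)
Numerator: 0.051×2.4 + 0.095×17 + 0.0347×5.2 = 1.918
Denominator: 1 + 0.051×4.8 + 0.095×6.4 + 0.0347×35 = 3.067
R = 1.918/3.067 = 0.6253 kJ/s

0.63 kJ/s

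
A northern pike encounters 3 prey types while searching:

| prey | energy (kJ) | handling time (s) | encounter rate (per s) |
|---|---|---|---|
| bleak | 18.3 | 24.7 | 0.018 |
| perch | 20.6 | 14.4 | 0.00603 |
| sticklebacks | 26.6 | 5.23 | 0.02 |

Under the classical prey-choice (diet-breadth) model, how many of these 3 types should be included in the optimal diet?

3

Profitabilities (E/h, kJ/s): sticklebacks 5.09, perch 1.43, bleak 0.741. Add prey in this order while the next type's profitability exceeds the intake rate on those already taken.
Rate on top 1: 0.4816. perch: 1.43 > 0.4816 → include.
Rate on top 2: 0.5508. bleak: 0.741 > 0.5508 → include.
Optimal diet: sticklebacks, perch, bleak — 3 of 3 types.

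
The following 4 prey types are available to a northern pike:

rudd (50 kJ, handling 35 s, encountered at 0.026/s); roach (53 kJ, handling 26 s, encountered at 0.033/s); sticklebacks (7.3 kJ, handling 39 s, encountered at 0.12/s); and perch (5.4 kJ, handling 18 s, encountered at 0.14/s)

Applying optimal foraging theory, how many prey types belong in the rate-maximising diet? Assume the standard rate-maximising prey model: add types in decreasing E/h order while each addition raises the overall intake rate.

2

Profitabilities (E/h, kJ/s): roach 2.04, rudd 1.43, perch 0.3, sticklebacks 0.187. Add prey in this order while the next type's profitability exceeds the intake rate on those already taken.
Rate on top 1: 0.9413. rudd: 1.43 > 0.9413 → include.
Rate on top 2: 1.102. perch: 0.3 < 1.102 → exclude; stop.
Optimal diet: roach, rudd — 2 of 4 types.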